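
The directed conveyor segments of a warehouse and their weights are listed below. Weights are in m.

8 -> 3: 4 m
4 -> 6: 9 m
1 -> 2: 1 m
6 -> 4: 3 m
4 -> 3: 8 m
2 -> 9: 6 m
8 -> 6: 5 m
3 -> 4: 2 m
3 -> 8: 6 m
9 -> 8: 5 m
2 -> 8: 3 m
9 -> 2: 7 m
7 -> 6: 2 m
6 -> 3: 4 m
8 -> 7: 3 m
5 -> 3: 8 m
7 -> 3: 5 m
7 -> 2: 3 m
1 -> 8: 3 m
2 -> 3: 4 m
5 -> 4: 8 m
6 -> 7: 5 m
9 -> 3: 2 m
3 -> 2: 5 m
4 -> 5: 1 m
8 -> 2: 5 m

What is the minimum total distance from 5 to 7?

Settle nodes by increasing distance from 5:
5: 0
3: 8  (via 5)
4: 8  (via 5)
2: 13  (via 3)
8: 14  (via 3)
6: 17  (via 4)
7: 17  (via 8)
Shortest route: 5–3–8–7 = 17 m.

17 m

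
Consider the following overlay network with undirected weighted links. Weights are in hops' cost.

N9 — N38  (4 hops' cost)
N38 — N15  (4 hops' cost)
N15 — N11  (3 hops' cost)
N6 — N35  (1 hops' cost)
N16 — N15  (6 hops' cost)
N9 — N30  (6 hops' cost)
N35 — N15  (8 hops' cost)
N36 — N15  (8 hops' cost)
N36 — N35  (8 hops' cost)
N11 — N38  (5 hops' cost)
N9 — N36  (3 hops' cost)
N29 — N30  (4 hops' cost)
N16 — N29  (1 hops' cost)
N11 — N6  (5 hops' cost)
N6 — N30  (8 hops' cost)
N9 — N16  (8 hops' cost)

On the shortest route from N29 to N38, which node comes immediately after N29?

N16

Candidate routes:
N29–N16–N15–N38: 1+6+4 = 11
N29–N16–N9–N38: 1+8+4 = 13
The minimum is 11 hops' cost via N29–N16–N15–N38.
So from N29 the first move is to N16.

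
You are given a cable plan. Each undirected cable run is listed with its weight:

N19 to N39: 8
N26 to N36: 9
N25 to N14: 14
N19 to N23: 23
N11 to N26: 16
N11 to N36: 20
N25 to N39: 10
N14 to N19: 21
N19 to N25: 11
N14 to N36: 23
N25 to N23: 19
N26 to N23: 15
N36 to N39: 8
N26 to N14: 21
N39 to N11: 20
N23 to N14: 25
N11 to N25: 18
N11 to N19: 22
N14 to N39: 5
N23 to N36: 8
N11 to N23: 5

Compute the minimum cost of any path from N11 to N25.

Running Dijkstra from N11:
N11: 0
N23: 5  (via N11)
N36: 13  (via N23)
N26: 16  (via N11)
N25: 18  (via N11)
Shortest route: N11 → N25 = 18.

18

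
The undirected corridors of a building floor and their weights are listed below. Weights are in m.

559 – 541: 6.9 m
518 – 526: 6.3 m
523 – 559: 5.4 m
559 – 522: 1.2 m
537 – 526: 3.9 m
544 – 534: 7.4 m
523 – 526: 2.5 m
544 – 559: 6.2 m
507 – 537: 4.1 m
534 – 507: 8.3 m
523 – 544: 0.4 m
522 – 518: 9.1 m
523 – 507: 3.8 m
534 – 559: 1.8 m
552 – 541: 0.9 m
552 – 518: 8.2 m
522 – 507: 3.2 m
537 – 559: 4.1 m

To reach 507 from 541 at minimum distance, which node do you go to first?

Enumerating some paths:
541 → 559 → 537 → 507: 6.9+4.1+4.1 = 15.1
541 → 559 → 534 → 507: 6.9+1.8+8.3 = 17
541 → 559 → 523 → 507: 6.9+5.4+3.8 = 16.1
541 → 559 → 522 → 507: 6.9+1.2+3.2 = 11.3
The minimum is 11.3 m via 541 → 559 → 522 → 507.
So from 541 the first move is to 559.

559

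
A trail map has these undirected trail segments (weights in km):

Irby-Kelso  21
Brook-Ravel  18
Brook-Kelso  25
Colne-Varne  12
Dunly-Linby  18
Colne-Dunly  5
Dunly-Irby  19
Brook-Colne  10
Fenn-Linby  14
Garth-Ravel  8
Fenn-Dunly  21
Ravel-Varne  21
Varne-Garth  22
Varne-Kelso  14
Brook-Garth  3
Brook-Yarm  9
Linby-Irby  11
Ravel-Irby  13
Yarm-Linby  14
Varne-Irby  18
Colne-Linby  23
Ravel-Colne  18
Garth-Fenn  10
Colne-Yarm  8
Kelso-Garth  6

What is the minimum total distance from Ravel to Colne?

18 km

Compare a few routes:
Ravel–Garth–Brook–Yarm–Colne: 8+3+9+8 = 28
Ravel–Garth–Brook–Colne: 8+3+10 = 21
Ravel–Colne: 18 = 18
The minimum is 18 km via Ravel–Colne.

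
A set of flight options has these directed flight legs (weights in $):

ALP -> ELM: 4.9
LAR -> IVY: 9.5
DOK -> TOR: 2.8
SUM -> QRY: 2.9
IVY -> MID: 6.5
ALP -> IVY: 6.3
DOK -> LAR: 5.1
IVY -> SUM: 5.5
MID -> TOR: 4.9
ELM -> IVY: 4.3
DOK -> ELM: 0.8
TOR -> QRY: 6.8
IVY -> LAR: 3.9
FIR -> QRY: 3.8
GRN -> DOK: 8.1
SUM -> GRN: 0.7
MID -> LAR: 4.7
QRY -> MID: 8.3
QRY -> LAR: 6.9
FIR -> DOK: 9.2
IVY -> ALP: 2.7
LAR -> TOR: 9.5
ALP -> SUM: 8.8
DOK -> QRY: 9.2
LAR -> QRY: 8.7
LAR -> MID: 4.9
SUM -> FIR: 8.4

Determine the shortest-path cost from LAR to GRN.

Enumerating some paths:
LAR - IVY - ALP - SUM - GRN: 9.5+2.7+8.8+0.7 = 21.7
LAR - IVY - SUM - GRN: 9.5+5.5+0.7 = 15.7
The minimum is $15.7 via LAR - IVY - SUM - GRN.

$15.7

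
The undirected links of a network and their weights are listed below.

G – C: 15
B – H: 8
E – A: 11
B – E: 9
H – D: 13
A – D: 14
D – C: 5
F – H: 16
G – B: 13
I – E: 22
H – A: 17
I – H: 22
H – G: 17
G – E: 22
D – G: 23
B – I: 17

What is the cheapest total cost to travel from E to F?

33

Compare a few routes:
E → A → D → H → F: 11+14+13+16 = 54
E → A → H → F: 11+17+16 = 44
E → B → H → F: 9+8+16 = 33
Cheapest is E → B → H → F at 33.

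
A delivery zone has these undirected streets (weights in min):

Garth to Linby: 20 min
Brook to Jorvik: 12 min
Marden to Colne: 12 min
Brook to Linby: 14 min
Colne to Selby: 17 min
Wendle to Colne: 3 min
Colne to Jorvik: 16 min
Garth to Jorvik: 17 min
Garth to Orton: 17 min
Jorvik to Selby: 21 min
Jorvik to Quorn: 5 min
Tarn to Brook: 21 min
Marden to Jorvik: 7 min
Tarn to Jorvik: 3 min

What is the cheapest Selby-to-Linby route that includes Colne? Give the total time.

Shortest Selby→Colne: Selby–Colne = 17
Best Colne to Linby: Colne–Jorvik–Brook–Linby costing 42
Total via Colne: 17 + 42 = 59 min.

59 min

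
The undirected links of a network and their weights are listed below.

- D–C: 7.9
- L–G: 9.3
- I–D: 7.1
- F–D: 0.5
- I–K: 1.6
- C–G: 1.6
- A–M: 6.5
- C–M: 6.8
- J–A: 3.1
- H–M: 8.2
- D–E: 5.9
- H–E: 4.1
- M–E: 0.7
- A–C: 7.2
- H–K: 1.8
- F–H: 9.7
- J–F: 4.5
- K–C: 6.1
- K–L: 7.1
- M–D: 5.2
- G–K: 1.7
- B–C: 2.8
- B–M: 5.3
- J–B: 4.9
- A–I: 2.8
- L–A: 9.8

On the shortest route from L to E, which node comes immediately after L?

K

Compare a few routes:
L–A–M–E: 9.8+6.5+0.7 = 17
L–K–H–M–E: 7.1+1.8+8.2+0.7 = 17.8
L–G–K–H–E: 9.3+1.7+1.8+4.1 = 16.9
L–K–H–E: 7.1+1.8+4.1 = 13
Cheapest is L–K–H–E at 13.
So from L the first move is to K.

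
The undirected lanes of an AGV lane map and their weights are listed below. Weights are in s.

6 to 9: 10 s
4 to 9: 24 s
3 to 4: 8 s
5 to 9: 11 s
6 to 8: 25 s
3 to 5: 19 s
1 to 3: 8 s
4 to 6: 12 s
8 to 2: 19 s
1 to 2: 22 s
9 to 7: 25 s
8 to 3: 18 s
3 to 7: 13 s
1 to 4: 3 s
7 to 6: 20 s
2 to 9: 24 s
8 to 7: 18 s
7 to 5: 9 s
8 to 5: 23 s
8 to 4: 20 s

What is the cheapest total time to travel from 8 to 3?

Shortest distances from 8:
8: 0
3: 18  (via 8)
Shortest route: 8 → 3 = 18 s.

18 s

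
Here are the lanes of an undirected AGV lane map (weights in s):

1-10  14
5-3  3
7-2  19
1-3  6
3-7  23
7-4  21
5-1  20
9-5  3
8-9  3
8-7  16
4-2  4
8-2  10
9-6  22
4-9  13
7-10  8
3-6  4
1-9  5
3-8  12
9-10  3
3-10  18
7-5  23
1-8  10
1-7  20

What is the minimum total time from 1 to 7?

16 s

Candidate routes:
1–10–7: 14+8 = 22
1–9–10–7: 5+3+8 = 16
1–7: 20 = 20
Cheapest is 1–9–10–7 at 16 s.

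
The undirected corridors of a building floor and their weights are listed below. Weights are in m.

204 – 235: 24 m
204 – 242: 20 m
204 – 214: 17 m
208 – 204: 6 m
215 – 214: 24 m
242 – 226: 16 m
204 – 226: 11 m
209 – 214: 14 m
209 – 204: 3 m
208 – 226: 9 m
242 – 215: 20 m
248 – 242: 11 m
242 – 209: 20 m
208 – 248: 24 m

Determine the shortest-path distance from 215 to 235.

Compare a few routes:
215 - 242 - 204 - 235: 20+20+24 = 64
215 - 214 - 209 - 204 - 235: 24+14+3+24 = 65
215 - 214 - 204 - 235: 24+17+24 = 65
215 - 242 - 209 - 204 - 235: 20+20+3+24 = 67
Cheapest is 215 - 242 - 204 - 235 at 64 m.

64 m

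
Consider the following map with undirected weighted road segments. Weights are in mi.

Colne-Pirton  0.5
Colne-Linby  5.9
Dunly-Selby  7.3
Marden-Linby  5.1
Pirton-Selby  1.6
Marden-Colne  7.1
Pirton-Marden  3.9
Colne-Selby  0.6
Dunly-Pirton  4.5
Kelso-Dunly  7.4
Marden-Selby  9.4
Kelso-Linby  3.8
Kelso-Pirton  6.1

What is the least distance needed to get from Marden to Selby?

5 mi

Settle nodes by increasing distance from Marden:
Marden: 0
Pirton: 3.9  (via Marden)
Colne: 4.4  (via Pirton)
Selby: 5  (via Colne)
Shortest route: Marden → Pirton → Colne → Selby = 5 mi.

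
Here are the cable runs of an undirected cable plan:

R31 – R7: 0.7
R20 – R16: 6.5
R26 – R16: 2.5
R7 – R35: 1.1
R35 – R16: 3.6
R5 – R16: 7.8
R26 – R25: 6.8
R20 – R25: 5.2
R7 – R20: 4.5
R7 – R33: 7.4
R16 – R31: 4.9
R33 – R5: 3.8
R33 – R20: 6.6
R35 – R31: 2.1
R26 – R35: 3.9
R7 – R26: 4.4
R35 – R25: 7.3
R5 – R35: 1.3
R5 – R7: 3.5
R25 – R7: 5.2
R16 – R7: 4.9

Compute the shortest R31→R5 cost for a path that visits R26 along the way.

10.3

Shortest R31→R26: R31–R7–R26 = 5.1
Best R26 to R5: R26–R35–R5 costing 5.2
Total via R26: 5.1 + 5.2 = 10.3.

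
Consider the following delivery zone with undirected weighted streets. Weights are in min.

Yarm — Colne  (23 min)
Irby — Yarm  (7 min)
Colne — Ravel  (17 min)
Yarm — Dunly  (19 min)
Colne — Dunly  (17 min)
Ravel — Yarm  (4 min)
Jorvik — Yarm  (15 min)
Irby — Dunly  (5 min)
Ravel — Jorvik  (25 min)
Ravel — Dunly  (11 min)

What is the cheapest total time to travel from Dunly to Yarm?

Shortest distances from Dunly:
Dunly: 0
Irby: 5  (via Dunly)
Ravel: 11  (via Dunly)
Yarm: 12  (via Irby)
Shortest route: Dunly–Irby–Yarm = 12 min.

12 min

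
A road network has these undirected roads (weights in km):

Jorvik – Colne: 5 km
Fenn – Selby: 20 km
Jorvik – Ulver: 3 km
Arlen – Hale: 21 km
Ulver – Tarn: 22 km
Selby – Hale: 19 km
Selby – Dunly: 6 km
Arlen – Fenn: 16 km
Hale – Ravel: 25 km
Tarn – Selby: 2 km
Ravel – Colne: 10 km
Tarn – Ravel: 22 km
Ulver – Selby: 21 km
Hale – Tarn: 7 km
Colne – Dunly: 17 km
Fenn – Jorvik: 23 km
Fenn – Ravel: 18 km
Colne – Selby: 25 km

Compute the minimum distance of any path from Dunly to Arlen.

36 km

Enumerating some paths:
Dunly - Selby - Fenn - Arlen: 6+20+16 = 42
Dunly - Selby - Tarn - Hale - Arlen: 6+2+7+21 = 36
The minimum is 36 km via Dunly - Selby - Tarn - Hale - Arlen.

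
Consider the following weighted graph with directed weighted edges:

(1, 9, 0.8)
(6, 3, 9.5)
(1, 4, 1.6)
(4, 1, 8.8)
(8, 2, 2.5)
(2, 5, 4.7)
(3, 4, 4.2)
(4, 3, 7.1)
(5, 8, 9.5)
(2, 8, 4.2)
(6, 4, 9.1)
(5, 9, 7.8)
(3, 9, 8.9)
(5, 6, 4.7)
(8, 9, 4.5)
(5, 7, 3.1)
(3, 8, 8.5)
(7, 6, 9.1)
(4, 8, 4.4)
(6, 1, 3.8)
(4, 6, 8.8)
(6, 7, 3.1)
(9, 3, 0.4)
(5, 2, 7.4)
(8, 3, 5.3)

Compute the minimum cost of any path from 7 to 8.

Enumerating some paths:
7 - 6 - 4 - 8: 9.1+9.1+4.4 = 22.6
7 - 6 - 1 - 9 - 3 - 4 - 8: 9.1+3.8+0.8+0.4+4.2+4.4 = 22.7
7 - 6 - 1 - 9 - 3 - 8: 9.1+3.8+0.8+0.4+8.5 = 22.6
7 - 6 - 1 - 4 - 8: 9.1+3.8+1.6+4.4 = 18.9
Cheapest is 7 - 6 - 1 - 4 - 8 at 18.9.

18.9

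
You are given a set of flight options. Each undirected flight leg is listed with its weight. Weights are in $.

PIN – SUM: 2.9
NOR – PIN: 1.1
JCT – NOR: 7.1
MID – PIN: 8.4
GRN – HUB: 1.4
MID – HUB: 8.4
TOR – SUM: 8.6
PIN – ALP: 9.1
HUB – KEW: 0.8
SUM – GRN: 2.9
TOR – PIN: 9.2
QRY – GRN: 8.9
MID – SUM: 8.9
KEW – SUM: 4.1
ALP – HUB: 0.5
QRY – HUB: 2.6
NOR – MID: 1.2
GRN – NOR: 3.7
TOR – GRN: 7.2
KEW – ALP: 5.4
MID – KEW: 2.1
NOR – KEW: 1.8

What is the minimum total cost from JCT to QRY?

Settle nodes by increasing distance from JCT:
JCT: 0
NOR: 7.1  (via JCT)
PIN: 8.2  (via NOR)
MID: 8.3  (via NOR)
KEW: 8.9  (via NOR)
HUB: 9.7  (via KEW)
ALP: 10.2  (via HUB)
GRN: 10.8  (via NOR)
SUM: 11.1  (via PIN)
QRY: 12.3  (via HUB)
Shortest route: JCT → NOR → KEW → HUB → QRY = $12.3.

$12.3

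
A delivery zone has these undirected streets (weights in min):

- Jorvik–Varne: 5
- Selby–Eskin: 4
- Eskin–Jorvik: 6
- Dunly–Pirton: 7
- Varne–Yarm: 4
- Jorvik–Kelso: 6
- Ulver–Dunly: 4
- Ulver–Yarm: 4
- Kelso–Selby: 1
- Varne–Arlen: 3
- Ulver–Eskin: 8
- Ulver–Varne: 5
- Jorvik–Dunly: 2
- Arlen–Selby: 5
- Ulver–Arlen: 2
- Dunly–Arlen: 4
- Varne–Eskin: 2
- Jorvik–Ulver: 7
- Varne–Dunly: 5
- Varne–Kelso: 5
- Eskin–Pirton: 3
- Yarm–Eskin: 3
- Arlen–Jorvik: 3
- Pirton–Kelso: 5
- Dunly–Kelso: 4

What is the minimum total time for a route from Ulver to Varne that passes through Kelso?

Best Ulver to Kelso: Ulver–Dunly–Kelso costing 8
Best Kelso to Varne: Kelso–Varne costing 5
Total via Kelso: 8 + 5 = 13 min.

13 min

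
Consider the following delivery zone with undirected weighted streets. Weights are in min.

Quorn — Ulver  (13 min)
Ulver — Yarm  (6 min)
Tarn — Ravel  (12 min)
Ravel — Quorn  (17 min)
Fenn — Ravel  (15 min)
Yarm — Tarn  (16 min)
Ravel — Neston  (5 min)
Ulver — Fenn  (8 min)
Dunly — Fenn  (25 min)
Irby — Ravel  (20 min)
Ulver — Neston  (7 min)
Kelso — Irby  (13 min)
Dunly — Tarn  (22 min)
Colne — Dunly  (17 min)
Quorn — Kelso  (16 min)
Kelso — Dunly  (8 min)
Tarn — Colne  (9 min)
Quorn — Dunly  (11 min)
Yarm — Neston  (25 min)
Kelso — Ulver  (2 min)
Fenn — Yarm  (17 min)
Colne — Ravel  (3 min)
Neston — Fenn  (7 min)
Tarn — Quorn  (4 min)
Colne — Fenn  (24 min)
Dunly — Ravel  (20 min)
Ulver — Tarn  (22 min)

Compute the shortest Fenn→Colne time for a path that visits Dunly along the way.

Shortest Fenn→Dunly: Fenn → Ulver → Kelso → Dunly = 18
Best Dunly to Colne: Dunly → Colne costing 17
Total via Dunly: 18 + 17 = 35 min.

35 min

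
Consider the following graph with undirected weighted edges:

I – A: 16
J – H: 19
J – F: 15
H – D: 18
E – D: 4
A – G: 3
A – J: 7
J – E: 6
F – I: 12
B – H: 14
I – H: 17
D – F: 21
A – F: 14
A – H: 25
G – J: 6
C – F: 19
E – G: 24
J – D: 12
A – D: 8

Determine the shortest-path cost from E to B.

36

Settle nodes by increasing distance from E:
E: 0
D: 4  (via E)
J: 6  (via E)
A: 12  (via D)
G: 12  (via J)
F: 21  (via J)
H: 22  (via D)
I: 28  (via A)
B: 36  (via H)
Shortest route: E → D → H → B = 36.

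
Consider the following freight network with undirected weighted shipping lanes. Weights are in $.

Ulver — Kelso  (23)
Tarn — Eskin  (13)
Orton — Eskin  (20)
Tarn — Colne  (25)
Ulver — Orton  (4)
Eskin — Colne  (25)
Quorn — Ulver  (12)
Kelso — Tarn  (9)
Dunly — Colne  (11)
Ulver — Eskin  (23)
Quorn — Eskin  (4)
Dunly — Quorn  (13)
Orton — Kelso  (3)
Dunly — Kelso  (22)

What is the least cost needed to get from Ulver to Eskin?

$16

Running Dijkstra from Ulver:
Ulver: 0
Orton: 4  (via Ulver)
Kelso: 7  (via Orton)
Quorn: 12  (via Ulver)
Tarn: 16  (via Kelso)
Eskin: 16  (via Quorn)
Shortest route: Ulver–Quorn–Eskin = $16.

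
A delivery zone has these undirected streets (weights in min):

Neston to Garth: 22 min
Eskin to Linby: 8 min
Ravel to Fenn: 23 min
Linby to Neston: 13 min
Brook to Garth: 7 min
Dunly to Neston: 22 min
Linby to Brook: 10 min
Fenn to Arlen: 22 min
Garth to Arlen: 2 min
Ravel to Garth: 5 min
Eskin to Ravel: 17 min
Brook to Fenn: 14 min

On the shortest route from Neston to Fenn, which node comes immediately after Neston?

Linby

Candidate routes:
Neston → Garth → Arlen → Fenn: 22+2+22 = 46
Neston → Garth → Brook → Fenn: 22+7+14 = 43
Neston → Garth → Ravel → Fenn: 22+5+23 = 50
Neston → Linby → Brook → Fenn: 13+10+14 = 37
Cheapest is Neston → Linby → Brook → Fenn at 37 min.
So from Neston the first move is to Linby.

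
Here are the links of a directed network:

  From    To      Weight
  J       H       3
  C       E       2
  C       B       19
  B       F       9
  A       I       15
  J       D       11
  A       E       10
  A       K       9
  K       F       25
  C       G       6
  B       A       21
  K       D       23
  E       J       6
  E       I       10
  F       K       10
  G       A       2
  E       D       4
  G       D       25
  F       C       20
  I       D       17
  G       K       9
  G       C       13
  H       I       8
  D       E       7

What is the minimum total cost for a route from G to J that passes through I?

Best G to I: G → A → I costing 17
Shortest I→J: I → D → E → J = 30
Total via I: 17 + 30 = 47.

47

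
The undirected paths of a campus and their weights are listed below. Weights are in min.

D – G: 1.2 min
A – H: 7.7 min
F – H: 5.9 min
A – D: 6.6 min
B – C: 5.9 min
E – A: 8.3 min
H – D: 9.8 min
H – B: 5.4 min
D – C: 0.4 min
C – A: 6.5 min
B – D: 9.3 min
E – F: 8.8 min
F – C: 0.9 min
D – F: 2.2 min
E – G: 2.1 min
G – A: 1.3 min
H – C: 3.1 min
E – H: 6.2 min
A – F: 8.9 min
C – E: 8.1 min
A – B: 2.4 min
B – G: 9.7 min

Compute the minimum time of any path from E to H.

Compare a few routes:
E–G–D–C–H: 2.1+1.2+0.4+3.1 = 6.8
E–H: 6.2 = 6.2
Cheapest is E–H at 6.2 min.

6.2 min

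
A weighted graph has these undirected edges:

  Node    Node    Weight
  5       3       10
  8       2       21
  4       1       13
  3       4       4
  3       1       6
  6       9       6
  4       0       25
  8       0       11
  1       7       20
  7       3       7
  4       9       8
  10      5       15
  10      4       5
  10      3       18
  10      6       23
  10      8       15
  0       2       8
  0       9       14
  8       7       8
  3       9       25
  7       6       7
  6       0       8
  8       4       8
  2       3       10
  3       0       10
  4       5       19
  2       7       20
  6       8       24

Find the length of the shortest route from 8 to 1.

Settle nodes by increasing distance from 8:
8: 0
4: 8  (via 8)
7: 8  (via 8)
0: 11  (via 8)
3: 12  (via 4)
10: 13  (via 4)
6: 15  (via 7)
9: 16  (via 4)
1: 18  (via 3)
Shortest route: 8–4–3–1 = 18.

18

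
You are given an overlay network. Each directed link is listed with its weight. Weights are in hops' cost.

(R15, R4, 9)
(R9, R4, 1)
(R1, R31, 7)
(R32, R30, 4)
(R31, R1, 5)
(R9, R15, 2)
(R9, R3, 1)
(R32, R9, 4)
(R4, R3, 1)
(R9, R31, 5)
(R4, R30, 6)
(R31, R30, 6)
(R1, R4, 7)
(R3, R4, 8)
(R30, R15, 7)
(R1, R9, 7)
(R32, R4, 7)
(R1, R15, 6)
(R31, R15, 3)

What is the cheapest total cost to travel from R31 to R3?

Compare a few routes:
R31 - R1 - R9 - R3: 5+7+1 = 13
R31 - R1 - R9 - R4 - R3: 5+7+1+1 = 14
Cheapest is R31 - R1 - R9 - R3 at 13 hops' cost.

13 hops' cost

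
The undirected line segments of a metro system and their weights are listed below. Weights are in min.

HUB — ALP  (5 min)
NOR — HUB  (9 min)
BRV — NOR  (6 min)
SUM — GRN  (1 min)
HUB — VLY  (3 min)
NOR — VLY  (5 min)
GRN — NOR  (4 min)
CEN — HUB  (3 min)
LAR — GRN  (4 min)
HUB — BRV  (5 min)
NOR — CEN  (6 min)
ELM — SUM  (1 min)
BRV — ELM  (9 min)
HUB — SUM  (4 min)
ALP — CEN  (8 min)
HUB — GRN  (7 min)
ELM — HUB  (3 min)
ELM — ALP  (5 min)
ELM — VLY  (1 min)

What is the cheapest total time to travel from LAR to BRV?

14 min

Candidate routes:
LAR - GRN - SUM - ELM - VLY - HUB - BRV: 4+1+1+1+3+5 = 15
LAR - GRN - SUM - ELM - BRV: 4+1+1+9 = 15
LAR - GRN - NOR - BRV: 4+4+6 = 14
The minimum is 14 min via LAR - GRN - NOR - BRV.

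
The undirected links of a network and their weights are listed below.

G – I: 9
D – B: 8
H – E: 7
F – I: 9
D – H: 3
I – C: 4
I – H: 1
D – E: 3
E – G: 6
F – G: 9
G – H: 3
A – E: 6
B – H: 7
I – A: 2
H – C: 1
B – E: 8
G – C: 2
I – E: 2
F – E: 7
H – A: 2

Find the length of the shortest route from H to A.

Running Dijkstra from H:
H: 0
C: 1  (via H)
I: 1  (via H)
A: 2  (via H)
Shortest route: H–A = 2.

2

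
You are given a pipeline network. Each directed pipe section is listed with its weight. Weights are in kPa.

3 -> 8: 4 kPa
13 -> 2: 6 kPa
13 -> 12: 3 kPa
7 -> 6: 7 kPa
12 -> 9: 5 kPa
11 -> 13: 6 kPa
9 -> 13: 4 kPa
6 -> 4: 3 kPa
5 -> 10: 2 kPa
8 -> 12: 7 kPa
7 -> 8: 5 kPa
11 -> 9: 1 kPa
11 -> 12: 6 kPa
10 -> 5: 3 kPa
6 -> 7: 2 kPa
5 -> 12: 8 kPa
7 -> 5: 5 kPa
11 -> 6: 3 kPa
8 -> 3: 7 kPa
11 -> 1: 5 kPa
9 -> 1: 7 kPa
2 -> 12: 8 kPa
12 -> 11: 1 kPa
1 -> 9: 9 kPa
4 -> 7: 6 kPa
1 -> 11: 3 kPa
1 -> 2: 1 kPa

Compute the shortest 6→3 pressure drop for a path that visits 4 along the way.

Shortest 6→4: 6–4 = 3
Best 4 to 3: 4–7–8–3 costing 18
Total via 4: 3 + 18 = 21 kPa.

21 kPa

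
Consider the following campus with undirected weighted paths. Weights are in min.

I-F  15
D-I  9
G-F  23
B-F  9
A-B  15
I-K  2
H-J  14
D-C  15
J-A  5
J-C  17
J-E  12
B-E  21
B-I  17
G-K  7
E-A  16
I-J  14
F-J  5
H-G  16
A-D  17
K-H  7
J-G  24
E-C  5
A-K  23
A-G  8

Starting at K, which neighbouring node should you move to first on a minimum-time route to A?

G

Enumerating some paths:
K → I → J → A: 2+14+5 = 21
K → G → A: 7+8 = 15
K → A: 23 = 23
Cheapest is K → G → A at 15 min.
So from K the first move is to G.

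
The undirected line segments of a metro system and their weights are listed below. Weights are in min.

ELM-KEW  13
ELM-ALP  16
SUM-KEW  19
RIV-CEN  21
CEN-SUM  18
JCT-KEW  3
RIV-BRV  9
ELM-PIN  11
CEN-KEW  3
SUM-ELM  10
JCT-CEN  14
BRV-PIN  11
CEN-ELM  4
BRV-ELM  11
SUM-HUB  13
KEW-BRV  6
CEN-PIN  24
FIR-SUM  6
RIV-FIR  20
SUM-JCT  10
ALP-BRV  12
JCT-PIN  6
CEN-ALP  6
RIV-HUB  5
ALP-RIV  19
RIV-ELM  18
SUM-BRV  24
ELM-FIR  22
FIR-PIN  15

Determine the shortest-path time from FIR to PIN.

15 min

Enumerating some paths:
FIR → PIN: 15 = 15
FIR → SUM → ELM → CEN → KEW → JCT → PIN: 6+10+4+3+3+6 = 32
FIR → SUM → ELM → PIN: 6+10+11 = 27
FIR → SUM → JCT → PIN: 6+10+6 = 22
The minimum is 15 min via FIR → PIN.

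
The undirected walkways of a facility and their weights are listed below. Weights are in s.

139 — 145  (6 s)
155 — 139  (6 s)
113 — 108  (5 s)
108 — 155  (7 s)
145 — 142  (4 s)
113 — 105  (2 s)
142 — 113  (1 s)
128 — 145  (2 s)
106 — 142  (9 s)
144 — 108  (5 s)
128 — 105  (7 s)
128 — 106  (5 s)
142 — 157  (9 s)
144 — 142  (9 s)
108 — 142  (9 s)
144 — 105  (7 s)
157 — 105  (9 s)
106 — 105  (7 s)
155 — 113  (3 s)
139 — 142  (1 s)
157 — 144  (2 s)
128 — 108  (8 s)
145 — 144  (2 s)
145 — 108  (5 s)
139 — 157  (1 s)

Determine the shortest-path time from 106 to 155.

12 s

Shortest distances from 106:
106: 0
128: 5  (via 106)
145: 7  (via 128)
105: 7  (via 106)
144: 9  (via 145)
142: 9  (via 106)
113: 9  (via 105)
139: 10  (via 142)
157: 11  (via 144)
155: 12  (via 113)
Shortest route: 106–105–113–155 = 12 s.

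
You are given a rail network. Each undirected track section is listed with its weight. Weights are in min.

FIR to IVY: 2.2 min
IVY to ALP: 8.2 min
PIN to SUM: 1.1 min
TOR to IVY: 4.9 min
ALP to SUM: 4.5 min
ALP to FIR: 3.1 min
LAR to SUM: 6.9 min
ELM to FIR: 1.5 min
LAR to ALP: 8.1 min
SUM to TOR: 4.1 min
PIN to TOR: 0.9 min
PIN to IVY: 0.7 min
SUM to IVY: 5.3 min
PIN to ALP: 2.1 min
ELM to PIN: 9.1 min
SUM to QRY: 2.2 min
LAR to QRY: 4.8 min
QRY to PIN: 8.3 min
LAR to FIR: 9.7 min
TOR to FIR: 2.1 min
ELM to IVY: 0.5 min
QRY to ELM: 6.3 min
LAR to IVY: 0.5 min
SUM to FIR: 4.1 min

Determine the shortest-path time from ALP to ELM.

Shortest distances from ALP:
ALP: 0
PIN: 2.1  (via ALP)
IVY: 2.8  (via PIN)
TOR: 3  (via PIN)
FIR: 3.1  (via ALP)
SUM: 3.2  (via PIN)
LAR: 3.3  (via IVY)
ELM: 3.3  (via IVY)
Shortest route: ALP–PIN–IVY–ELM = 3.3 min.

3.3 min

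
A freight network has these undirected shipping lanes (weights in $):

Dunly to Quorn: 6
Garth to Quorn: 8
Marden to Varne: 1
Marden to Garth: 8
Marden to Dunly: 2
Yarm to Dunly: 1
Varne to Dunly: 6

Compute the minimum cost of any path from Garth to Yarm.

Shortest distances from Garth:
Garth: 0
Marden: 8  (via Garth)
Quorn: 8  (via Garth)
Varne: 9  (via Marden)
Dunly: 10  (via Marden)
Yarm: 11  (via Dunly)
Shortest route: Garth → Marden → Dunly → Yarm = $11.

$11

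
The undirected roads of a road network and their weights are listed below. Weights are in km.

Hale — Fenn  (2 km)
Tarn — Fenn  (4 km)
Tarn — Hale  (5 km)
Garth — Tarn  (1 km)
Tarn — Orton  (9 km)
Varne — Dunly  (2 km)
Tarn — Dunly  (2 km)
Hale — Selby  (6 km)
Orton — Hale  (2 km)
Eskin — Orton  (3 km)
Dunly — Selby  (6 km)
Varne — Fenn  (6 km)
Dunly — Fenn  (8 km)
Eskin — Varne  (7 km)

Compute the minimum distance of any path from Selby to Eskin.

Compare a few routes:
Selby - Dunly - Varne - Eskin: 6+2+7 = 15
Selby - Hale - Orton - Eskin: 6+2+3 = 11
Selby - Dunly - Tarn - Hale - Orton - Eskin: 6+2+5+2+3 = 18
Cheapest is Selby - Hale - Orton - Eskin at 11 km.

11 km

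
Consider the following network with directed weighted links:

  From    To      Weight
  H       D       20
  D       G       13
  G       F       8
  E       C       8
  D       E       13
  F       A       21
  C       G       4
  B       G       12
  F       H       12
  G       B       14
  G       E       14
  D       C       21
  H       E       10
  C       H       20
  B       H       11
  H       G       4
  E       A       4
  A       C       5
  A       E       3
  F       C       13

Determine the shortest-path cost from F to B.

Settle nodes by increasing distance from F:
F: 0
H: 12  (via F)
C: 13  (via F)
G: 16  (via H)
A: 21  (via F)
E: 22  (via H)
B: 30  (via G)
Shortest route: F → H → G → B = 30.

30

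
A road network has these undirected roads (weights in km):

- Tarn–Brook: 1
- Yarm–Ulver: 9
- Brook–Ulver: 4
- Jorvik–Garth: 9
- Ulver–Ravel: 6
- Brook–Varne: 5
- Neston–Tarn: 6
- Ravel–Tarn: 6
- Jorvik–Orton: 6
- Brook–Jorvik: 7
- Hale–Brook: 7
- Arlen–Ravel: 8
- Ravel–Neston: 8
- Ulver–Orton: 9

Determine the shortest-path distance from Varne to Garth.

21 km

Enumerating some paths:
Varne → Brook → Jorvik → Garth: 5+7+9 = 21
Varne → Brook → Ulver → Orton → Jorvik → Garth: 5+4+9+6+9 = 33
Cheapest is Varne → Brook → Jorvik → Garth at 21 km.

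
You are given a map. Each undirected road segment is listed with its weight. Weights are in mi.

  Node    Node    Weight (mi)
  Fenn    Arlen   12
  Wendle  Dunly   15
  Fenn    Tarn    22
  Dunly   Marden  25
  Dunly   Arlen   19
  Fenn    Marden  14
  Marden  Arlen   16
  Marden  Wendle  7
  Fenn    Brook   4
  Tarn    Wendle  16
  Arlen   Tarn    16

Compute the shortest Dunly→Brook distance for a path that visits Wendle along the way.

Best Dunly to Wendle: Dunly–Wendle costing 15
Best Wendle to Brook: Wendle–Marden–Fenn–Brook costing 25
Total via Wendle: 15 + 25 = 40 mi.

40 mi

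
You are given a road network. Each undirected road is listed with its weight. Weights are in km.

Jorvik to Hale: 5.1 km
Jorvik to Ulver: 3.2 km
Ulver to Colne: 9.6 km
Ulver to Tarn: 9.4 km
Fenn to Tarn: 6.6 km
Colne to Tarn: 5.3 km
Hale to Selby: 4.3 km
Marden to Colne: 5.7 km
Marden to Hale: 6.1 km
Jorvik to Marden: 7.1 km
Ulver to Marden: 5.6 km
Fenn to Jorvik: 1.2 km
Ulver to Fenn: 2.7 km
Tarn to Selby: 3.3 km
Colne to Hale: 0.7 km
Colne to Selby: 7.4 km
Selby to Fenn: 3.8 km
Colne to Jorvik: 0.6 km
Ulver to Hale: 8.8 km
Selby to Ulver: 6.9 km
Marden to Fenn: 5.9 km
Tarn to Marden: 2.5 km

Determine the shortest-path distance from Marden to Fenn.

Shortest distances from Marden:
Marden: 0
Tarn: 2.5  (via Marden)
Ulver: 5.6  (via Marden)
Colne: 5.7  (via Marden)
Selby: 5.8  (via Tarn)
Fenn: 5.9  (via Marden)
Shortest route: Marden → Fenn = 5.9 km.

5.9 km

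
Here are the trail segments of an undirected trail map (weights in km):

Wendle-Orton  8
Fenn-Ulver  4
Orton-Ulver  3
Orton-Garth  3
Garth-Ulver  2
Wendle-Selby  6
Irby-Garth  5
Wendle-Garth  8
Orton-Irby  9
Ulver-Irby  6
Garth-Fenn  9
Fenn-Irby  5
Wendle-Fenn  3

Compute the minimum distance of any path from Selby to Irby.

14 km

Compare a few routes:
Selby - Wendle - Fenn - Irby: 6+3+5 = 14
Selby - Wendle - Fenn - Ulver - Garth - Irby: 6+3+4+2+5 = 20
Selby - Wendle - Garth - Irby: 6+8+5 = 19
Selby - Wendle - Fenn - Ulver - Irby: 6+3+4+6 = 19
Cheapest is Selby - Wendle - Fenn - Irby at 14 km.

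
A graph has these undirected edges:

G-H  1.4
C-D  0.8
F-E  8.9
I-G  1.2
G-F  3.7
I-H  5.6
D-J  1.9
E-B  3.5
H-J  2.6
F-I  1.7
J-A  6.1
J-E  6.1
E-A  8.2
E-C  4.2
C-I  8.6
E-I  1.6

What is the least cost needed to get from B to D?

8.5

Compare a few routes:
B → E → J → D: 3.5+6.1+1.9 = 11.5
B → E → C → D: 3.5+4.2+0.8 = 8.5
Cheapest is B → E → C → D at 8.5.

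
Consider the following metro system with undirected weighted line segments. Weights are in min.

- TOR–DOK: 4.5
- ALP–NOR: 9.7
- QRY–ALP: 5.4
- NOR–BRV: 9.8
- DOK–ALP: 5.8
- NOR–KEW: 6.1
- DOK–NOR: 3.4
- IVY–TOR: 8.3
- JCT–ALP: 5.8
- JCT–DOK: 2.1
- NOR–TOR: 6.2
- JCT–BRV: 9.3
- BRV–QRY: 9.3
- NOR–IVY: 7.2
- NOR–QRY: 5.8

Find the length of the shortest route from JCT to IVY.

12.7 min

Shortest distances from JCT:
JCT: 0
DOK: 2.1  (via JCT)
NOR: 5.5  (via DOK)
ALP: 5.8  (via JCT)
TOR: 6.6  (via DOK)
BRV: 9.3  (via JCT)
QRY: 11.2  (via ALP)
KEW: 11.6  (via NOR)
IVY: 12.7  (via NOR)
Shortest route: JCT–DOK–NOR–IVY = 12.7 min.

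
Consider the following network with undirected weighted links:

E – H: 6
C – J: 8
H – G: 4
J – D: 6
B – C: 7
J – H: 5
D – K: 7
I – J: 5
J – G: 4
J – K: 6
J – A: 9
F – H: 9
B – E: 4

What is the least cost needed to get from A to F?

Running Dijkstra from A:
A: 0
J: 9  (via A)
G: 13  (via J)
H: 14  (via J)
I: 14  (via J)
D: 15  (via J)
K: 15  (via J)
C: 17  (via J)
E: 20  (via H)
F: 23  (via H)
Shortest route: A–J–H–F = 23.

23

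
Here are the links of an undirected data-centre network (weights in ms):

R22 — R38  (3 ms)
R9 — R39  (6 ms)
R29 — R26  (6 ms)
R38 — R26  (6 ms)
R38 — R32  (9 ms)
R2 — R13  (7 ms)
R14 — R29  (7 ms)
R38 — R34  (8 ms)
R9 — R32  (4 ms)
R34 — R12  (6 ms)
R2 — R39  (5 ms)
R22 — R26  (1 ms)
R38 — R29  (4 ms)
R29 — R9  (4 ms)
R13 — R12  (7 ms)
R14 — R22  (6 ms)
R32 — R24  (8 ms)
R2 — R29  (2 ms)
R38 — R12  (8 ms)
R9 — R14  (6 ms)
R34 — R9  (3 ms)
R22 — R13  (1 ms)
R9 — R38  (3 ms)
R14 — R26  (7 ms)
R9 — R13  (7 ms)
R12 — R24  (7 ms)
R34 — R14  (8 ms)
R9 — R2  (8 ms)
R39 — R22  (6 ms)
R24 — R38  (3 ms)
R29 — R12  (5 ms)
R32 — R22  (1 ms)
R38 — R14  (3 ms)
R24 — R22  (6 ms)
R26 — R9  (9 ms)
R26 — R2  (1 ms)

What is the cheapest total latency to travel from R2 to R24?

8 ms

Settle nodes by increasing distance from R2:
R2: 0
R26: 1  (via R2)
R29: 2  (via R2)
R22: 2  (via R26)
R32: 3  (via R22)
R13: 3  (via R22)
R38: 5  (via R22)
R39: 5  (via R2)
R9: 6  (via R29)
R12: 7  (via R29)
R24: 8  (via R22)
Shortest route: R2 → R26 → R22 → R24 = 8 ms.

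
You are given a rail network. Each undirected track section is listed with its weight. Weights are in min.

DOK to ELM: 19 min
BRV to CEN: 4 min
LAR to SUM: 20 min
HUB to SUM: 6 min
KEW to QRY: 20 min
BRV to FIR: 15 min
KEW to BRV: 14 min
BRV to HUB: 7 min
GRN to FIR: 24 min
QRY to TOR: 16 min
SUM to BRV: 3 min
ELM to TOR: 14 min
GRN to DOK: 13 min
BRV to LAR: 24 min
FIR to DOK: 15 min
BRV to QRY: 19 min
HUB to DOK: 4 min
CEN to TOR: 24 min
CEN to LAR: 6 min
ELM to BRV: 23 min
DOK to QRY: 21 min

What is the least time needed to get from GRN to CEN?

Enumerating some paths:
GRN–FIR–BRV–CEN: 24+15+4 = 43
GRN–DOK–HUB–BRV–CEN: 13+4+7+4 = 28
GRN–DOK–HUB–SUM–BRV–CEN: 13+4+6+3+4 = 30
Cheapest is GRN–DOK–HUB–BRV–CEN at 28 min.

28 min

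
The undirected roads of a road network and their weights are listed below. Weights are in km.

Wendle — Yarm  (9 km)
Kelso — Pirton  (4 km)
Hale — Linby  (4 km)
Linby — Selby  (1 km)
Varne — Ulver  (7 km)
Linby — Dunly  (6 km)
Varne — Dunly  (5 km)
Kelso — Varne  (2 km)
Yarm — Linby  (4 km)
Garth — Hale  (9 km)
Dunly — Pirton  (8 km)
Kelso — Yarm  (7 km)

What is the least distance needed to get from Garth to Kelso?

24 km

Settle nodes by increasing distance from Garth:
Garth: 0
Hale: 9  (via Garth)
Linby: 13  (via Hale)
Selby: 14  (via Linby)
Yarm: 17  (via Linby)
Dunly: 19  (via Linby)
Varne: 24  (via Dunly)
Kelso: 24  (via Yarm)
Shortest route: Garth → Hale → Linby → Yarm → Kelso = 24 km.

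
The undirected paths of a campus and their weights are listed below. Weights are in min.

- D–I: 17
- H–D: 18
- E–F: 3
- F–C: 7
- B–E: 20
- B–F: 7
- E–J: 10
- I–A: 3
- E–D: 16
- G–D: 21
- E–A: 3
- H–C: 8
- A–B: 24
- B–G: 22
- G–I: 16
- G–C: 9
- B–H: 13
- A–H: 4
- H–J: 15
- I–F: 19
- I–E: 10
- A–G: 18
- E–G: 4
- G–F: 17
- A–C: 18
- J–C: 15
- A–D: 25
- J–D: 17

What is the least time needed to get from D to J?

Enumerating some paths:
D → E → J: 16+10 = 26
D → J: 17 = 17
Cheapest is D → J at 17 min.

17 min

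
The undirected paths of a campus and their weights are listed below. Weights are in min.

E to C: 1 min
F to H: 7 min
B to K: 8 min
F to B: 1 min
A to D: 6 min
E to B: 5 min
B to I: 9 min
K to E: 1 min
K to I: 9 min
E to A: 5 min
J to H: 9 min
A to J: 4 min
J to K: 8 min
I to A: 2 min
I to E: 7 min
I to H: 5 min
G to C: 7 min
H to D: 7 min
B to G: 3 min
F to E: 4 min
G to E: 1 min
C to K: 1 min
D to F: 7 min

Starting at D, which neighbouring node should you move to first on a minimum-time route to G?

F

Enumerating some paths:
D–A–E–G: 6+5+1 = 12
D–F–E–G: 7+4+1 = 12
D–F–B–G: 7+1+3 = 11
Cheapest is D–F–B–G at 11 min.
So from D the first move is to F.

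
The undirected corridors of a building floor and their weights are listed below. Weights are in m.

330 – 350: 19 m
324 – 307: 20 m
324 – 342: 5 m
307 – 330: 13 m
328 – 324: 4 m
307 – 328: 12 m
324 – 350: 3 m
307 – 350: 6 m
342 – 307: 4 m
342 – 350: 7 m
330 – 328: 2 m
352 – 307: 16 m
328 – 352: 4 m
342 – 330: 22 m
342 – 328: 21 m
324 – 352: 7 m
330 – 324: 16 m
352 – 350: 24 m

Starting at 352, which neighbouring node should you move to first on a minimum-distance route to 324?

Candidate routes:
352 - 324: 7 = 7
352 - 328 - 324: 4+4 = 8
Cheapest is 352 - 324 at 7 m.
So from 352 the first move is to 324.

324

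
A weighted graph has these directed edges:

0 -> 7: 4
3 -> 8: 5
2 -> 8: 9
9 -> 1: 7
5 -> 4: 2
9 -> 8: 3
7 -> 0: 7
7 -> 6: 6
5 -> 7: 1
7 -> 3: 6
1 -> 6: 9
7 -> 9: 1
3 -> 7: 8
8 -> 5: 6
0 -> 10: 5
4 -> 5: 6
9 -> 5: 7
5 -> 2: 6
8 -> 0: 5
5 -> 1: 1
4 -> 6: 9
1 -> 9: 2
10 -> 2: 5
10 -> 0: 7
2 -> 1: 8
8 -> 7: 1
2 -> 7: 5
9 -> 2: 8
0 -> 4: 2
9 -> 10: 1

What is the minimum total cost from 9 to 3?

Compare a few routes:
9 → 8 → 7 → 3: 3+1+6 = 10
9 → 8 → 5 → 7 → 3: 3+6+1+6 = 16
9 → 5 → 7 → 3: 7+1+6 = 14
Cheapest is 9 → 8 → 7 → 3 at 10.

10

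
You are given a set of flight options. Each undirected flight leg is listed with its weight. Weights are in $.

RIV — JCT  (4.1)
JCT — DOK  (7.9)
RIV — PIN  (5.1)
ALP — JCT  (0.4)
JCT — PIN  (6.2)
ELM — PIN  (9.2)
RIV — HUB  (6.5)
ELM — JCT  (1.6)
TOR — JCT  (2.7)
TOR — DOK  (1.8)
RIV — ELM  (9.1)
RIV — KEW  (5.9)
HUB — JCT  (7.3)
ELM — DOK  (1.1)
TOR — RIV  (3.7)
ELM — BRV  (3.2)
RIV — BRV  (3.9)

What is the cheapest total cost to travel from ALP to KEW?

Enumerating some paths:
ALP - JCT - ELM - DOK - TOR - RIV - KEW: 0.4+1.6+1.1+1.8+3.7+5.9 = 14.5
ALP - JCT - ELM - BRV - RIV - KEW: 0.4+1.6+3.2+3.9+5.9 = 15
ALP - JCT - RIV - KEW: 0.4+4.1+5.9 = 10.4
ALP - JCT - TOR - RIV - KEW: 0.4+2.7+3.7+5.9 = 12.7
The minimum is $10.4 via ALP - JCT - RIV - KEW.

$10.4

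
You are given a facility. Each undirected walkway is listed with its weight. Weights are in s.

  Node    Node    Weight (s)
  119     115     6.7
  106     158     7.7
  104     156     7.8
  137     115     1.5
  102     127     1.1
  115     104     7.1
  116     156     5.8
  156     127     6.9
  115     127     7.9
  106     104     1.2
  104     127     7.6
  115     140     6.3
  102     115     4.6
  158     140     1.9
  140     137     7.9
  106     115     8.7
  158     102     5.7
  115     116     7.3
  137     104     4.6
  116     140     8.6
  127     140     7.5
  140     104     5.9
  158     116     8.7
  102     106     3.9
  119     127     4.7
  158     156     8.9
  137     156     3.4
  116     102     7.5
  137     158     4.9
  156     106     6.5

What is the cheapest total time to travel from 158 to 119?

Compare a few routes:
158–137–115–119: 4.9+1.5+6.7 = 13.1
158–102–127–119: 5.7+1.1+4.7 = 11.5
158–140–127–119: 1.9+7.5+4.7 = 14.1
158–140–115–119: 1.9+6.3+6.7 = 14.9
The minimum is 11.5 s via 158–102–127–119.

11.5 s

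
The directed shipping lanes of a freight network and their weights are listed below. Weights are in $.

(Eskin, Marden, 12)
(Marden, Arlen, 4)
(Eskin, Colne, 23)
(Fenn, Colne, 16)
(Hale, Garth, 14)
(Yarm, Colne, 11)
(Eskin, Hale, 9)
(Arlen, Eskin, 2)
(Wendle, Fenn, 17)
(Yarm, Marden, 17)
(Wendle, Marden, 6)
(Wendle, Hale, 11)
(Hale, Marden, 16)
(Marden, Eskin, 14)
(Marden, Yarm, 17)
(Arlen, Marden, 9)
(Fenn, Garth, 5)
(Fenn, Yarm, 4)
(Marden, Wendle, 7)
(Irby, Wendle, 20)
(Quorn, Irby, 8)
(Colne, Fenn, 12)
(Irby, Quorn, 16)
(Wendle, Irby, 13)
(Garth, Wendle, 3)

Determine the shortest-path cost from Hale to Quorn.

$46

Shortest distances from Hale:
Hale: 0
Garth: 14  (via Hale)
Marden: 16  (via Hale)
Wendle: 17  (via Garth)
Arlen: 20  (via Marden)
Eskin: 22  (via Arlen)
Irby: 30  (via Wendle)
Yarm: 33  (via Marden)
Fenn: 34  (via Wendle)
Colne: 44  (via Yarm)
Quorn: 46  (via Irby)
Shortest route: Hale → Garth → Wendle → Irby → Quorn = $46.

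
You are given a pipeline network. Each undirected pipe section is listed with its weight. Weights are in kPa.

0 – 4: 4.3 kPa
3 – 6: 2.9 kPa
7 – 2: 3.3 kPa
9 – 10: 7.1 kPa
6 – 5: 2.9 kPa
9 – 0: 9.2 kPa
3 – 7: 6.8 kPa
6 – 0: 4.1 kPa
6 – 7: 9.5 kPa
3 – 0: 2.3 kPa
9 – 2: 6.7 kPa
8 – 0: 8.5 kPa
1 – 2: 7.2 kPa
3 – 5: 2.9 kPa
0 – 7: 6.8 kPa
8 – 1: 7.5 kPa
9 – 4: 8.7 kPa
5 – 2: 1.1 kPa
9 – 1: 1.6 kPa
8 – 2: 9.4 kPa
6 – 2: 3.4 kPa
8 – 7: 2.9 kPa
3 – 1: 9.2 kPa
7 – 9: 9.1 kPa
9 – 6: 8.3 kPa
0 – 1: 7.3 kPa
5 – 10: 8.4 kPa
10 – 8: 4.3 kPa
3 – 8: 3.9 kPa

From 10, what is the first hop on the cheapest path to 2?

5

Compare a few routes:
10 - 5 - 2: 8.4+1.1 = 9.5
10 - 8 - 2: 4.3+9.4 = 13.7
10 - 8 - 7 - 2: 4.3+2.9+3.3 = 10.5
10 - 8 - 3 - 5 - 2: 4.3+3.9+2.9+1.1 = 12.2
Cheapest is 10 - 5 - 2 at 9.5 kPa.
So from 10 the first move is to 5.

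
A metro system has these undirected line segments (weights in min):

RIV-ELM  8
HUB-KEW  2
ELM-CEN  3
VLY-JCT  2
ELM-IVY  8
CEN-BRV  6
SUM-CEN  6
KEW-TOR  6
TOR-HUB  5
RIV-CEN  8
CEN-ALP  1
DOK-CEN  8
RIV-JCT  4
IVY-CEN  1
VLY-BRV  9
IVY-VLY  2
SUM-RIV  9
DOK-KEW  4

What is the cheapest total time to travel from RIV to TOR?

Running Dijkstra from RIV:
RIV: 0
JCT: 4  (via RIV)
VLY: 6  (via JCT)
IVY: 8  (via VLY)
CEN: 8  (via RIV)
ELM: 8  (via RIV)
SUM: 9  (via RIV)
ALP: 9  (via CEN)
BRV: 14  (via CEN)
DOK: 16  (via CEN)
KEW: 20  (via DOK)
HUB: 22  (via KEW)
TOR: 26  (via KEW)
Shortest route: RIV → CEN → DOK → KEW → TOR = 26 min.

26 min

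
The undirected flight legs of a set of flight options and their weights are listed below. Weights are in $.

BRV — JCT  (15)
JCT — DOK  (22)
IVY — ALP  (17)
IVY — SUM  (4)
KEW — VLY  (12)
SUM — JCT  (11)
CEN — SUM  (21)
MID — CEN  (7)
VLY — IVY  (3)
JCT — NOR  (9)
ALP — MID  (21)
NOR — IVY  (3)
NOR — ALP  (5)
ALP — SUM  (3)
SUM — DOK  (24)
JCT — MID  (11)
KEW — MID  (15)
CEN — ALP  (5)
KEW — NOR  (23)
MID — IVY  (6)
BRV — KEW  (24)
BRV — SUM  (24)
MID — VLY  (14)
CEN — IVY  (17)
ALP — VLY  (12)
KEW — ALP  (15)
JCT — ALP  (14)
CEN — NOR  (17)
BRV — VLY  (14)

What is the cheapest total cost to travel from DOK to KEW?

$42

Enumerating some paths:
DOK → SUM → ALP → KEW: 24+3+15 = 42
DOK → SUM → IVY → VLY → KEW: 24+4+3+12 = 43
The minimum is $42 via DOK → SUM → ALP → KEW.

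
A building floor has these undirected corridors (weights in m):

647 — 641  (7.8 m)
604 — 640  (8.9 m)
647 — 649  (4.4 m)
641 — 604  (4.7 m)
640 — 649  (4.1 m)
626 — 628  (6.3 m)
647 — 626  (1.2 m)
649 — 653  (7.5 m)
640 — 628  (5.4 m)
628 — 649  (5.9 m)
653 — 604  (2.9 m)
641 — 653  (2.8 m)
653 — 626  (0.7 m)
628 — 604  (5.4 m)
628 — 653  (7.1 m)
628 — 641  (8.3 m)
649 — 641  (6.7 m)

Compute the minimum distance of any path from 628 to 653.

7 m

Shortest distances from 628:
628: 0
640: 5.4  (via 628)
604: 5.4  (via 628)
649: 5.9  (via 628)
626: 6.3  (via 628)
653: 7  (via 626)
Shortest route: 628 → 626 → 653 = 7 m.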